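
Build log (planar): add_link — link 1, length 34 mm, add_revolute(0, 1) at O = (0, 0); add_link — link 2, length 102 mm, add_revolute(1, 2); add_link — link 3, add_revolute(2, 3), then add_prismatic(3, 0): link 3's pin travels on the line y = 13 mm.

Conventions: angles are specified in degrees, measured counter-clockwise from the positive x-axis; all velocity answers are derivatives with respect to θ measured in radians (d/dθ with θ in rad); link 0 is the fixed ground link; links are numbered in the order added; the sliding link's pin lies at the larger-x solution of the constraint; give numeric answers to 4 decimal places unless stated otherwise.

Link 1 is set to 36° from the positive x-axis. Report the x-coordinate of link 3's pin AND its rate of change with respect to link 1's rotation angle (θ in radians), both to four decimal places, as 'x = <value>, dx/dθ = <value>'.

geometry: r = 34 mm, L = 102 mm, e = 13 mm
crank pin P = (r cos θ, r sin θ) = (27.506578, 19.984699)
h = r sin θ − e = 19.984699 − 13 = 6.984699
x = r cos θ + √(L² − h²) = 27.506578 + 101.760572 = 129.267150
dx/dθ = −r sin θ − h·r cos θ/√(L² − h²) (θ in radians; h = 6.984699) = -21.872710

x = 129.2671, dx/dθ = -21.8727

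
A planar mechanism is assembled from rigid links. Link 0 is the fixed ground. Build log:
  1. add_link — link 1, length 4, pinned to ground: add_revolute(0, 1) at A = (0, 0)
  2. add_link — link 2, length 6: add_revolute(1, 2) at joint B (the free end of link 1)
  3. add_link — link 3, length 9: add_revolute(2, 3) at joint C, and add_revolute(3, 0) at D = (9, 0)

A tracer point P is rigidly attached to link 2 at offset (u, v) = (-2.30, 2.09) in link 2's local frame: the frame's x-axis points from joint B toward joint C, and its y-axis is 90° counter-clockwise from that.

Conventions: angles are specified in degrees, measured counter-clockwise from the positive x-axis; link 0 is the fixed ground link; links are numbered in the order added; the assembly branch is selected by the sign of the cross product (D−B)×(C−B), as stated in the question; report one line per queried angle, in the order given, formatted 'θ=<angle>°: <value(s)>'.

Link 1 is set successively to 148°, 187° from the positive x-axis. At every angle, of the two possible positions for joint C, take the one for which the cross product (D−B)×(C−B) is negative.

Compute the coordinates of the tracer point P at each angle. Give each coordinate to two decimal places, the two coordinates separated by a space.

A=(0,0), D=(9.00,0)
θ=148°: B = A + 4.00·(cos148°, sin148°) = (-3.3922, 2.1197)
θ=148°: |BD| = 12.5722
θ=148°: circle(B,6.00) ∩ circle(D,9.00): a=4.4964, h=3.9727
θ=148°:   candidates: C₊=(1.7097,5.2774) cross=49.945; C₋=(0.3701,-2.5542) cross=-49.945
θ=148°:   branch - wants cross < 0 → take C=(0.3701,-2.5542) (cross=-49.945)
θ=148°: ex = (C−B)/|BC| = (0.6270,-0.7790); ey = (0.7790,0.6270)
θ=148°: P = B + -2.30·ex + 2.09·ey = (-3.2063,5.2219)
θ=187°: B = A + 4.00·(cos187°, sin187°) = (-3.9702, -0.4875)
θ=187°: |BD| = 12.9793
θ=187°: circle(B,6.00) ∩ circle(D,9.00): a=4.7561, h=3.6577
θ=187°:   candidates: C₊=(0.6452,3.3463) cross=47.475; C₋=(0.9200,-3.9640) cross=-47.475
θ=187°:   branch - wants cross < 0 → take C=(0.9200,-3.9640) (cross=-47.475)
θ=187°: ex = (C−B)/|BC| = (0.8150,-0.5794); ey = (0.5794,0.8150)
θ=187°: P = B + -2.30·ex + 2.09·ey = (-4.6338,2.5486)

θ=148°: -3.21 5.22
θ=187°: -4.63 2.55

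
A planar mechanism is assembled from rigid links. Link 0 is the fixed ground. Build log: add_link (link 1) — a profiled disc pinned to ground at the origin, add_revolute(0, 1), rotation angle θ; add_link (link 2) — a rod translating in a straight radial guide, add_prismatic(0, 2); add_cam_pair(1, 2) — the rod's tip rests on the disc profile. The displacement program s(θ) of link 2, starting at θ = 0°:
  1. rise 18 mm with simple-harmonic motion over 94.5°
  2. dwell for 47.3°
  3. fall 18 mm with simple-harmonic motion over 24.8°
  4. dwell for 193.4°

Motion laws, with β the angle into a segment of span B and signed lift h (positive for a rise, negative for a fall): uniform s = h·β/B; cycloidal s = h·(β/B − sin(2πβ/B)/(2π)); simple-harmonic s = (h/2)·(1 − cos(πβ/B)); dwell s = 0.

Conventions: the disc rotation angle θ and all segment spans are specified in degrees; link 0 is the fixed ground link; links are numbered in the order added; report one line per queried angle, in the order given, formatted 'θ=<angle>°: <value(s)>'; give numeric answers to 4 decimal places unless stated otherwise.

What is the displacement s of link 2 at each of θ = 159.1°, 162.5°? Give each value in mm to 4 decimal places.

seg 1 [0°–94.5°] simple-harmonic, h=18: full span → s += 18 → s = 18.0000
seg 2 [94.5°–141.8°] dwell: s stays 18.0000
seg 3 [141.8°–166.6°] simple-harmonic, h=-18: θ=159.1° here. β=17.3, B=24.8. -18/2·(1 − cos(π·0.6976)) = -14.2346 → s = 3.7654
seg 3 [141.8°–166.6°] simple-harmonic, h=-18: θ=162.5° here. β=20.7, B=24.8. -18/2·(1 − cos(π·0.8347)) = -16.8132 → s = 1.1868

θ=159.1°: 3.7654
θ=162.5°: 1.1868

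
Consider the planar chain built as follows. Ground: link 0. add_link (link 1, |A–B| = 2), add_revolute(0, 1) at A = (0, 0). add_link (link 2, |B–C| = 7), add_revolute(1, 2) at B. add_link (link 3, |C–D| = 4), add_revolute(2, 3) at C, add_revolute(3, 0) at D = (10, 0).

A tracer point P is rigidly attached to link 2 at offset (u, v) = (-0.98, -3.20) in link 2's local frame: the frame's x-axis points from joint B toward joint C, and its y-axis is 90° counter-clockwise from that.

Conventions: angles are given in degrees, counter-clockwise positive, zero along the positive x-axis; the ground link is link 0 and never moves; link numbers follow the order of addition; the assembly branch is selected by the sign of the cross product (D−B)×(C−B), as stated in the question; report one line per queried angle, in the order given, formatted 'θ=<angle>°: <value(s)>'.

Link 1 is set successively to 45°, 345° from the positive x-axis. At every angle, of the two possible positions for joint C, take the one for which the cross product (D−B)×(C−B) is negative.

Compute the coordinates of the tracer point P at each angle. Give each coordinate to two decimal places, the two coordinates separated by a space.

A=(0,0), D=(10.00,0)
θ=45°: B = A + 2.00·(cos45°, sin45°) = (1.4142, 1.4142)
θ=45°: |BD| = 8.7015
θ=45°: circle(B,7.00) ∩ circle(D,4.00): a=6.2470, h=3.1584
θ=45°:   candidates: C₊=(8.0914,3.5153) cross=27.483; C₋=(7.0648,-2.7175) cross=-27.483
θ=45°:   branch - wants cross < 0 → take C=(7.0648,-2.7175) (cross=-27.483)
θ=45°: ex = (C−B)/|BC| = (0.8072,-0.5902); ey = (0.5902,0.8072)
θ=45°: P = B + -0.98·ex + -3.20·ey = (-1.2656,-0.5905)
θ=345°: B = A + 2.00·(cos345°, sin345°) = (1.9319, -0.5176)
θ=345°: |BD| = 8.0847
θ=345°: circle(B,7.00) ∩ circle(D,4.00): a=6.0833, h=3.4632
θ=345°:   candidates: C₊=(7.7809,3.3280) cross=27.999; C₋=(8.2244,-3.5843) cross=-27.999
θ=345°:   branch - wants cross < 0 → take C=(8.2244,-3.5843) (cross=-27.999)
θ=345°: ex = (C−B)/|BC| = (0.8989,-0.4381); ey = (0.4381,0.8989)
θ=345°: P = B + -0.98·ex + -3.20·ey = (-0.3510,-2.9649)

θ=45°: -1.27 -0.59
θ=345°: -0.35 -2.96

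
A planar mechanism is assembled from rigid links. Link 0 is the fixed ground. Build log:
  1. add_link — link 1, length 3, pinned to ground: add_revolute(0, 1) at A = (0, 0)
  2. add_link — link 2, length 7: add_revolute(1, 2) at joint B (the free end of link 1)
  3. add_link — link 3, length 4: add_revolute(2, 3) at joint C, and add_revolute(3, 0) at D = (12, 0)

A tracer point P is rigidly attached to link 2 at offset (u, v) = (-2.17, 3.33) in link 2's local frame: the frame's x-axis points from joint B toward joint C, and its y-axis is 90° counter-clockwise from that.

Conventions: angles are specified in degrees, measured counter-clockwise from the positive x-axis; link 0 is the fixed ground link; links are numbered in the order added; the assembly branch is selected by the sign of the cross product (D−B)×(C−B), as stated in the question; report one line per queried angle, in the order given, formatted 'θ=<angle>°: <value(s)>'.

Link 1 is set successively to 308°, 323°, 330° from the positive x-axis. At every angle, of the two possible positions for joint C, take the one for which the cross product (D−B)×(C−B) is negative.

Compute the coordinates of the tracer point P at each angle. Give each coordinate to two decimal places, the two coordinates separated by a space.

A=(0,0), D=(12.00,0)
θ=308°: B = A + 3.00·(cos308°, sin308°) = (1.8470, -2.3640)
θ=308°: |BD| = 10.4246
θ=308°: circle(B,7.00) ∩ circle(D,4.00): a=6.7951, h=1.6813
θ=308°:   candidates: C₊=(8.0838,0.8144) cross=17.527; C₋=(8.8463,-2.4605) cross=-17.527
θ=308°:   branch - wants cross < 0 → take C=(8.8463,-2.4605) (cross=-17.527)
θ=308°: ex = (C−B)/|BC| = (0.9999,-0.0138); ey = (0.0138,0.9999)
θ=308°: P = B + -2.17·ex + 3.33·ey = (-0.2769,0.9956)
θ=323°: B = A + 3.00·(cos323°, sin323°) = (2.3959, -1.8054)
θ=323°: |BD| = 9.7723
θ=323°: circle(B,7.00) ∩ circle(D,4.00): a=6.5746, h=2.4030
θ=323°:   candidates: C₊=(8.4134,1.7709) cross=23.483; C₋=(9.3013,-2.9525) cross=-23.483
θ=323°:   branch - wants cross < 0 → take C=(9.3013,-2.9525) (cross=-23.483)
θ=323°: ex = (C−B)/|BC| = (0.9865,-0.1639); ey = (0.1639,0.9865)
θ=323°: P = B + -2.17·ex + 3.33·ey = (0.8009,1.8351)
θ=330°: B = A + 3.00·(cos330°, sin330°) = (2.5981, -1.5000)
θ=330°: |BD| = 9.5208
θ=330°: circle(B,7.00) ∩ circle(D,4.00): a=6.4935, h=2.6144
θ=330°:   candidates: C₊=(8.5985,2.1048) cross=24.891; C₋=(9.4223,-3.0587) cross=-24.891
θ=330°:   branch - wants cross < 0 → take C=(9.4223,-3.0587) (cross=-24.891)
θ=330°: ex = (C−B)/|BC| = (0.9749,-0.2227); ey = (0.2227,0.9749)
θ=330°: P = B + -2.17·ex + 3.33·ey = (1.2241,2.2296)

θ=308°: -0.28 1.00
θ=323°: 0.80 1.84
θ=330°: 1.22 2.23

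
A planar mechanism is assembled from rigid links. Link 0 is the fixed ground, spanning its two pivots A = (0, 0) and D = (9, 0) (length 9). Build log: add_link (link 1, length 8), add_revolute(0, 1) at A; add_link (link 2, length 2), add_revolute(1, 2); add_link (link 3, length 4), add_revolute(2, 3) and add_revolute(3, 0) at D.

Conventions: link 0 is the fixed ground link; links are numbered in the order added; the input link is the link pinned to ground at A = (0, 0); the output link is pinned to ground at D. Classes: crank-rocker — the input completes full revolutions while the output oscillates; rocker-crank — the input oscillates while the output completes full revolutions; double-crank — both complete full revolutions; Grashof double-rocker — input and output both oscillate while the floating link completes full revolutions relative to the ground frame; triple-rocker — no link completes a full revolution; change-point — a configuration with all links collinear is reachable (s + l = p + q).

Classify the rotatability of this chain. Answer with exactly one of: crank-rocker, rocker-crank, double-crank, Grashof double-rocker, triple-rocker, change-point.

lengths: ground=9, input=8, coupler=2, output=4
sorted: s=2 (shortest), l=9 (longest), p+q=12
s + l = 11 vs p + q = 12
s + l < p + q (Grashof) with shortest = coupler link → Grashof double-rocker

Grashof double-rocker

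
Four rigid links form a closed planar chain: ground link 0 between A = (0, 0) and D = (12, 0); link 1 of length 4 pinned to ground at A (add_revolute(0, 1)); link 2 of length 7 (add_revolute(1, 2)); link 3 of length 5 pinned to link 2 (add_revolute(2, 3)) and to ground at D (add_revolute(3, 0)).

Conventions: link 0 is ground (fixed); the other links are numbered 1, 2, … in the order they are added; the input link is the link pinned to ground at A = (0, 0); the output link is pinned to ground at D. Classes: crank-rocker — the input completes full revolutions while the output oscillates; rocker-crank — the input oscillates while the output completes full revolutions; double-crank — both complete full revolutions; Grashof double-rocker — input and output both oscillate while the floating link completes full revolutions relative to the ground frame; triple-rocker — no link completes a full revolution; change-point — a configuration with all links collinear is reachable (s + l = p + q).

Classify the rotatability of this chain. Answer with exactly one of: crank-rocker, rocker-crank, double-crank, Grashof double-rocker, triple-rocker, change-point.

lengths: ground=12, input=4, coupler=7, output=5
sorted: s=4 (shortest), l=12 (longest), p+q=12
s + l = 16 vs p + q = 12
s + l > p + q → non-Grashof → no link fully rotates → triple-rocker

triple-rocker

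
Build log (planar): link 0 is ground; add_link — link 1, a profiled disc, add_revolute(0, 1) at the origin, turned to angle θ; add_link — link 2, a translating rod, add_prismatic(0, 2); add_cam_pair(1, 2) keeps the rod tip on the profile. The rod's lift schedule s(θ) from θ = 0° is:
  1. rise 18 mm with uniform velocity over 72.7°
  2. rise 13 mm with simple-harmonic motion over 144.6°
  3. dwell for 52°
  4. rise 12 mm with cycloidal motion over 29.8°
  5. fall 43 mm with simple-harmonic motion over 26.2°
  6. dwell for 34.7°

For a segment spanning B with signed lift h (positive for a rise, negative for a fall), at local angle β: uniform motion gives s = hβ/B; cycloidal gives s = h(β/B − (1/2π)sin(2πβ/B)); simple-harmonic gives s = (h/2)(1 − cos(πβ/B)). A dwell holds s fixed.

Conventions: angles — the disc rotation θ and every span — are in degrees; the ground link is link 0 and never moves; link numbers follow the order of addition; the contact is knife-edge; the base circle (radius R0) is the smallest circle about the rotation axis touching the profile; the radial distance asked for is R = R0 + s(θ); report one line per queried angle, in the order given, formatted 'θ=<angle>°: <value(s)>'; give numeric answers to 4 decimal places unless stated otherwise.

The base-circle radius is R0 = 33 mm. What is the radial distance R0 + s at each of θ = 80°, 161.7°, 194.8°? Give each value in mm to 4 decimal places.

seg 1 [0°–72.7°] uniform, h=18: full span → s += 18 → s = 18.0000
seg 2 [72.7°–217.3°] simple-harmonic, h=13: θ=80° here. β=7.3, B=144.6. 13/2·(1 − cos(π·0.0505)) = 0.0816 → s = 18.0816
seg 2 [72.7°–217.3°] simple-harmonic, h=13: θ=161.7° here. β=89, B=144.6. 13/2·(1 − cos(π·0.6155)) = 8.8070 → s = 26.8070
seg 2 [72.7°–217.3°] simple-harmonic, h=13: θ=194.8° here. β=122.1, B=144.6. 13/2·(1 − cos(π·0.8444)) = 12.2387 → s = 30.2387
θ=80°: R = R0 + s = 33 + 18.0816 = 51.0816
θ=161.7°: R = R0 + s = 33 + 26.8070 = 59.8070
θ=194.8°: R = R0 + s = 33 + 30.2387 = 63.2387

θ=80°: 51.0816
θ=161.7°: 59.8070
θ=194.8°: 63.2387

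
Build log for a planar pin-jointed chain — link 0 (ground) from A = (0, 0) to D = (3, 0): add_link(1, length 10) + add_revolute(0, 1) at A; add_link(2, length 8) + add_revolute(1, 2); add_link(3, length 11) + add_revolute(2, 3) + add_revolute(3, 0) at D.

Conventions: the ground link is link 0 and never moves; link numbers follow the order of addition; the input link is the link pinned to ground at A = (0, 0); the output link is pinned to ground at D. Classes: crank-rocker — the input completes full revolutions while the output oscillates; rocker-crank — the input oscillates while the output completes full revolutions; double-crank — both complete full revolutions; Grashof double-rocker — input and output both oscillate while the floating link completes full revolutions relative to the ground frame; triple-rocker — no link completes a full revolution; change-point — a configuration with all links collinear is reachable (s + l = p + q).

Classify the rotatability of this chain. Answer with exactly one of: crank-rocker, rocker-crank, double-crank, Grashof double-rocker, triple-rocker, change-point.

lengths: ground=3, input=10, coupler=8, output=11
sorted: s=3 (shortest), l=11 (longest), p+q=18
s + l = 14 vs p + q = 18
s + l < p + q (Grashof) with shortest = ground link → double-crank

double-crank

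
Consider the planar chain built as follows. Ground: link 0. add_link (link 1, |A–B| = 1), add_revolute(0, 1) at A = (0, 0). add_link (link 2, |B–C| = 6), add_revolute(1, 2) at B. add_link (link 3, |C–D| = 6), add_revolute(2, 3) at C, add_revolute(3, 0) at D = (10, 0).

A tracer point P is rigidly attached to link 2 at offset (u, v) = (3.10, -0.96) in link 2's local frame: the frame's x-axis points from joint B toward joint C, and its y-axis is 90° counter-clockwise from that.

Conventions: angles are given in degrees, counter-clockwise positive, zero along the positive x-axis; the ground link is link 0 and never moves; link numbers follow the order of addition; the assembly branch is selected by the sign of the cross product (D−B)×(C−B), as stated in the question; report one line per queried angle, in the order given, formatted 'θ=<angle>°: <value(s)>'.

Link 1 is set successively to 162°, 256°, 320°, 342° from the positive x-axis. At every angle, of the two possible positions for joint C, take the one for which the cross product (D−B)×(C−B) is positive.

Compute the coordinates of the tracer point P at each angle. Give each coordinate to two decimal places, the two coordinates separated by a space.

A=(0,0), D=(10.00,0)
θ=162°: B = A + 1.00·(cos162°, sin162°) = (-0.9511, 0.3090)
θ=162°: |BD| = 10.9554
θ=162°: circle(B,6.00) ∩ circle(D,6.00): a=5.4777, h=2.4484
θ=162°:   candidates: C₊=(4.5935,2.6019) cross=26.823; C₋=(4.4554,-2.2929) cross=-26.823
θ=162°:   branch + wants cross > 0 → take C=(4.5935,2.6019) (cross=26.823)
θ=162°: ex = (C−B)/|BC| = (0.9241,0.3822); ey = (-0.3822,0.9241)
θ=162°: P = B + 3.10·ex + -0.96·ey = (2.2805,0.6066)
θ=256°: B = A + 1.00·(cos256°, sin256°) = (-0.2419, -0.9703)
θ=256°: |BD| = 10.2878
θ=256°: circle(B,6.00) ∩ circle(D,6.00): a=5.1439, h=3.0888
θ=256°:   candidates: C₊=(4.5877,2.5898) cross=31.776; C₋=(5.1704,-3.5601) cross=-31.776
θ=256°:   branch + wants cross > 0 → take C=(4.5877,2.5898) (cross=31.776)
θ=256°: ex = (C−B)/|BC| = (0.8049,0.5934); ey = (-0.5934,0.8049)
θ=256°: P = B + 3.10·ex + -0.96·ey = (2.8230,0.0964)
θ=320°: B = A + 1.00·(cos320°, sin320°) = (0.7660, -0.6428)
θ=320°: |BD| = 9.2563
θ=320°: circle(B,6.00) ∩ circle(D,6.00): a=4.6282, h=3.8184
θ=320°:   candidates: C₊=(5.1179,3.4878) cross=35.344; C₋=(5.6482,-4.1306) cross=-35.344
θ=320°:   branch + wants cross > 0 → take C=(5.1179,3.4878) (cross=35.344)
θ=320°: ex = (C−B)/|BC| = (0.7253,0.6884); ey = (-0.6884,0.7253)
θ=320°: P = B + 3.10·ex + -0.96·ey = (3.6754,0.7951)
θ=342°: B = A + 1.00·(cos342°, sin342°) = (0.9511, -0.3090)
θ=342°: |BD| = 9.0542
θ=342°: circle(B,6.00) ∩ circle(D,6.00): a=4.5271, h=3.9377
θ=342°:   candidates: C₊=(5.3411,3.7809) cross=35.653; C₋=(5.6099,-4.0899) cross=-35.653
θ=342°:   branch + wants cross > 0 → take C=(5.3411,3.7809) (cross=35.653)
θ=342°: ex = (C−B)/|BC| = (0.7317,0.6816); ey = (-0.6816,0.7317)
θ=342°: P = B + 3.10·ex + -0.96·ey = (3.8736,1.1017)

θ=162°: 2.28 0.61
θ=256°: 2.82 0.10
θ=320°: 3.68 0.80
θ=342°: 3.87 1.10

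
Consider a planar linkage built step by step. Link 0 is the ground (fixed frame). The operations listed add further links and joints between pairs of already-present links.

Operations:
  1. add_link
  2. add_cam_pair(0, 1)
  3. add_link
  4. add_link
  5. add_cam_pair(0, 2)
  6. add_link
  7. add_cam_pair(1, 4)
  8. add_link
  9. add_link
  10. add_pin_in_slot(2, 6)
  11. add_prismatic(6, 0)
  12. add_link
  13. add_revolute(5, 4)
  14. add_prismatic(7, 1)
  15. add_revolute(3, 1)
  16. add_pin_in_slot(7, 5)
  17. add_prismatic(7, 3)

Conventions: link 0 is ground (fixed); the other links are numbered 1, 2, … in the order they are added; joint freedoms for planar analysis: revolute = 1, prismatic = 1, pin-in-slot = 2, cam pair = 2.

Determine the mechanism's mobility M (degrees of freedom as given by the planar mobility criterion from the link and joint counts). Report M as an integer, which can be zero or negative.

ground; <1,0,0>
#1 <2,0,0>
C:0↔1 J2 <2,0,1>
#2 <3,0,1>
#3 <4,0,1>
C:0↔2 J2 <4,0,2>
#4 <5,0,2>
C:1↔4 J2 <5,0,3>
#5 <6,0,3>
#6 <7,0,3>
PS:2↔6 J2 <7,0,4>
P:6↔0 J1 <7,1,4>
#7 <8,1,4>
R:5↔4 J1 <8,2,4>
P:7↔1 J1 <8,3,4>
R:3↔1 J1 <8,4,4>
PS:7↔5 J2 <8,4,5>
P:7↔3 J1 <8,5,5>
3×7 − 2×5 − 1×5 = 6

M = 6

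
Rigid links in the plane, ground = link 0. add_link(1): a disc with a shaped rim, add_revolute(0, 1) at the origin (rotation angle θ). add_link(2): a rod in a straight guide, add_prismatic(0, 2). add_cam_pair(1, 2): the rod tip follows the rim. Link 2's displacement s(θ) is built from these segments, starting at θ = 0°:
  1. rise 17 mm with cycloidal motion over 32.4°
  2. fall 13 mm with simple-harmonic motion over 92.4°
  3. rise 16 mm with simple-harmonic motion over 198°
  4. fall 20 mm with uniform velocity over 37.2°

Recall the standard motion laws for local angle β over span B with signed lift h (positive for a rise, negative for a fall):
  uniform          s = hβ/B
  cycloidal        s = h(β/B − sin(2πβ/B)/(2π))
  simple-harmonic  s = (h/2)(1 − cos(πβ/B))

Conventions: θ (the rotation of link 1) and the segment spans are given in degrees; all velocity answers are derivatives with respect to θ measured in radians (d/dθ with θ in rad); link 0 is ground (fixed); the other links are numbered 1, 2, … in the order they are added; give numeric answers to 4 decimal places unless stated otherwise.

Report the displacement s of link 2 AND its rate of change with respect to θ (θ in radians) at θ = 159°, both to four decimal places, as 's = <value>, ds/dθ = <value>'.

segment 1 (0° to 32.4°, cycloidal, h = 17) is passed completely: s = 0.0000 + (17) = 17.0000
segment 2 (32.4° to 124.8°, simple-harmonic, h = -13) is passed completely: s = 17.0000 + (-13) = 4.0000
θ = 159° falls in segment 3 (124.8° to 322.8°, simple-harmonic, h = 16): β = 159 − 124.8 = 34.2°, B = 198°; Δs = 16/2·(1 − cos(π·0.1727)) = 1.1492; s = 4.0000 + 1.1492 = 5.1492
velocity in seg [124.8°–322.8°] (simple-harmonic), θ in radians: β = 34.2° = 0.5969 rad, B = 198° = 3.4558 rad; ds/dθ = (πh/(2B)) sin(πβ/B) = (π·16/(2·3.4558)) sin(π·0.1727) = 3.755618 mm/rad

s = 5.1492, ds/dθ = 3.7556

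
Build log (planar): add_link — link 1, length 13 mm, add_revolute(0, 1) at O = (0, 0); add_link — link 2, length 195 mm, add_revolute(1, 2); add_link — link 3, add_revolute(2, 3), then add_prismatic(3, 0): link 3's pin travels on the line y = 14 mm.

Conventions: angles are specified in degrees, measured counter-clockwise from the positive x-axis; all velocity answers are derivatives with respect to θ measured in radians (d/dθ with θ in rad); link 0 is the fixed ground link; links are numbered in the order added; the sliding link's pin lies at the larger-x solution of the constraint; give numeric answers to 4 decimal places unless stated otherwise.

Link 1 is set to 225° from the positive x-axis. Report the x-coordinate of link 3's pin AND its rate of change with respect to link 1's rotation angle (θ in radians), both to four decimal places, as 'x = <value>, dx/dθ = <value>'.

geometry: r = 13 mm, L = 195 mm, e = 14 mm
crank pin P = (r cos θ, r sin θ) = (-9.192388, -9.192388)
h = r sin θ − e = -9.192388 − 14 = -23.192388
x = r cos θ + √(L² − h²) = -9.192388 + 193.615891 = 184.423503
dx/dθ = −r sin θ − h·r cos θ/√(L² − h²) (θ in radians; h = -23.192388) = 8.091273

x = 184.4235, dx/dθ = 8.0913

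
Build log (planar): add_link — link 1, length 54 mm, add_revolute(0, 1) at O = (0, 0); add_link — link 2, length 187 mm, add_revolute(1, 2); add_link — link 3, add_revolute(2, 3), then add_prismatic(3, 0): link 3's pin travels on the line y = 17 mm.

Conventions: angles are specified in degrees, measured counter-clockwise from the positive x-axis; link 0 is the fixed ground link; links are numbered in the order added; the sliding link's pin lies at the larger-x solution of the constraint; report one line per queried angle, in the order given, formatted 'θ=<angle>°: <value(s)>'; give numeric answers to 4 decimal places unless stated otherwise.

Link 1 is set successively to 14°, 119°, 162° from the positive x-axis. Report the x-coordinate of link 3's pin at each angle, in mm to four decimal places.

geometry: r = 54 mm, L = 187 mm, e = 17 mm
θ=14°: crank pin P = (r cos θ, r sin θ) = (52.395969, 13.063782)
θ=14°: h = r sin θ − e = 13.063782 − 17 = -3.936218
θ=14°: x = r cos θ + √(L² − h²) = 52.395969 + 186.958568 = 239.354537
θ=119°: crank pin P = (r cos θ, r sin θ) = (-26.179719, 47.229464)
θ=119°: h = r sin θ − e = 47.229464 − 17 = 30.229464
θ=119°: x = r cos θ + √(L² − h²) = -26.179719 + 184.540455 = 158.360735
θ=162°: crank pin P = (r cos θ, r sin θ) = (-51.357052, 16.686918)
θ=162°: h = r sin θ − e = 16.686918 − 17 = -0.313082
θ=162°: x = r cos θ + √(L² − h²) = -51.357052 + 186.999738 = 135.642686

θ=14°: 239.3545
θ=119°: 158.3607
θ=162°: 135.6427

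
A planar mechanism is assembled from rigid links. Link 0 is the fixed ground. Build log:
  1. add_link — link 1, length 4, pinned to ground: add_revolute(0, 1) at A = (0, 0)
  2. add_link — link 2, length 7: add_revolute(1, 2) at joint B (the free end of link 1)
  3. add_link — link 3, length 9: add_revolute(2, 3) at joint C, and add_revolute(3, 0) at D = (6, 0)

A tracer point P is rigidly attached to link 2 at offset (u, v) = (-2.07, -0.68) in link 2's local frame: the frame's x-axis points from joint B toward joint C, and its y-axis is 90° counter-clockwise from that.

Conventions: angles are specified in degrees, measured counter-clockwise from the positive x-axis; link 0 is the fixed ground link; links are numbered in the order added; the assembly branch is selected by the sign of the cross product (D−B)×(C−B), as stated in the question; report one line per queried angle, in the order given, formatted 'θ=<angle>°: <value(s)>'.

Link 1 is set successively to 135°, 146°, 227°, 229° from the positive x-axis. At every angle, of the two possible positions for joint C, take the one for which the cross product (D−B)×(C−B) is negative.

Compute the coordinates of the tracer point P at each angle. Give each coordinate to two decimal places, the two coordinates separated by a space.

A=(0,0), D=(6.00,0)
θ=135°: B = A + 4.00·(cos135°, sin135°) = (-2.8284, 2.8284)
θ=135°: |BD| = 9.2704
θ=135°: circle(B,7.00) ∩ circle(D,9.00): a=2.9093, h=6.3668
θ=135°:   candidates: C₊=(1.8847,8.0040) cross=59.023; C₋=(-2.0004,-4.1224) cross=-59.023
θ=135°:   branch - wants cross < 0 → take C=(-2.0004,-4.1224) (cross=-59.023)
θ=135°: ex = (C−B)/|BC| = (0.1183,-0.9930); ey = (0.9930,0.1183)
θ=135°: P = B + -2.07·ex + -0.68·ey = (-3.7485,4.8035)
θ=146°: B = A + 4.00·(cos146°, sin146°) = (-3.3162, 2.2368)
θ=146°: |BD| = 9.5809
θ=146°: circle(B,7.00) ∩ circle(D,9.00): a=3.1205, h=6.2660
θ=146°:   candidates: C₊=(1.1810,7.6011) cross=60.034; C₋=(-1.7448,-4.5846) cross=-60.034
θ=146°:   branch - wants cross < 0 → take C=(-1.7448,-4.5846) (cross=-60.034)
θ=146°: ex = (C−B)/|BC| = (0.2245,-0.9745); ey = (0.9745,0.2245)
θ=146°: P = B + -2.07·ex + -0.68·ey = (-4.4435,4.1013)
θ=227°: B = A + 4.00·(cos227°, sin227°) = (-2.7280, -2.9254)
θ=227°: |BD| = 9.2052
θ=227°: circle(B,7.00) ∩ circle(D,9.00): a=2.8645, h=6.3871
θ=227°:   candidates: C₊=(-2.0418,4.0409) cross=58.794; C₋=(2.0178,-8.0711) cross=-58.794
θ=227°:   branch - wants cross < 0 → take C=(2.0178,-8.0711) (cross=-58.794)
θ=227°: ex = (C−B)/|BC| = (0.6780,-0.7351); ey = (0.7351,0.6780)
θ=227°: P = B + -2.07·ex + -0.68·ey = (-4.6312,-1.8648)
θ=229°: B = A + 4.00·(cos229°, sin229°) = (-2.6242, -3.0188)
θ=229°: |BD| = 9.1373
θ=229°: circle(B,7.00) ∩ circle(D,9.00): a=2.8176, h=6.4079
θ=229°:   candidates: C₊=(-2.0819,3.9601) cross=58.551; C₋=(2.1522,-8.1360) cross=-58.551
θ=229°:   branch - wants cross < 0 → take C=(2.1522,-8.1360) (cross=-58.551)
θ=229°: ex = (C−B)/|BC| = (0.6824,-0.7310); ey = (0.7310,0.6824)
θ=229°: P = B + -2.07·ex + -0.68·ey = (-4.5338,-1.9696)

θ=135°: -3.75 4.80
θ=146°: -4.44 4.10
θ=227°: -4.63 -1.86
θ=229°: -4.53 -1.97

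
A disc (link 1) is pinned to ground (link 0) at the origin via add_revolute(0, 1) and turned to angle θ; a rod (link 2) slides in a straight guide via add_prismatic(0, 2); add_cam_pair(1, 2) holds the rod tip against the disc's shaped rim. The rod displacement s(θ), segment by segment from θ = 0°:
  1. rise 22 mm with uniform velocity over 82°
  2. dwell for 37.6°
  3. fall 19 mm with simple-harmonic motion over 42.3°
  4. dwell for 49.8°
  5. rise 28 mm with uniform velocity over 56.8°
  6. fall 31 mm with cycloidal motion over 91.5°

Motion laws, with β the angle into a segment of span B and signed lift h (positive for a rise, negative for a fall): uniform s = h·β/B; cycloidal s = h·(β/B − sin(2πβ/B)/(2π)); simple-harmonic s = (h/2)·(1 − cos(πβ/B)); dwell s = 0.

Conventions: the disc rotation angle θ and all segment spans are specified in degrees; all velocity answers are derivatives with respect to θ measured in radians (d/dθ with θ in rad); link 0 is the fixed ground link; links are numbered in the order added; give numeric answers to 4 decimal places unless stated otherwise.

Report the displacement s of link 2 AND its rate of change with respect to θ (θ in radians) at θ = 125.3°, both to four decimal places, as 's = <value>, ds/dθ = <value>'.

segment 1 (0° to 82°, uniform, h = 22) is passed completely: s = 0.0000 + (22) = 22.0000
segment 2 (82° to 119.6°, dwell): s unchanged at 22.0000
θ = 125.3° falls in segment 3 (119.6° to 161.9°, simple-harmonic, h = -19): β = 125.3 − 119.6 = 5.7°, B = 42.3°; Δs = -19/2·(1 − cos(π·0.1348)) = -0.8386; s = 22.0000 − 0.8386 = 21.1614
velocity in seg [119.6°–161.9°] (simple-harmonic), θ in radians: β = 5.7° = 0.0995 rad, B = 42.3° = 0.7383 rad; ds/dθ = (πh/(2B)) sin(πβ/B) = (π·(-19)/(2·0.7383)) sin(π·0.1348) = -16.606950 mm/rad

s = 21.1614, ds/dθ = -16.6069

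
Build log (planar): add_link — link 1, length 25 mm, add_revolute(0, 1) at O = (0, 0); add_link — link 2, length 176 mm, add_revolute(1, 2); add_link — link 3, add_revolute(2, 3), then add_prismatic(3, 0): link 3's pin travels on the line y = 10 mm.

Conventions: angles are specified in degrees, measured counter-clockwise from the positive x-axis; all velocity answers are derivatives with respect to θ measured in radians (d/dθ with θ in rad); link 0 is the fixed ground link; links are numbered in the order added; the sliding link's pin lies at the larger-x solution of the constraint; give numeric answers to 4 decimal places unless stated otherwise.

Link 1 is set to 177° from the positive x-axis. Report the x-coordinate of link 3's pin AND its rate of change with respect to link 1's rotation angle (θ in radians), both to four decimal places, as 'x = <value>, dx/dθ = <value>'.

geometry: r = 25 mm, L = 176 mm, e = 10 mm
crank pin P = (r cos θ, r sin θ) = (-24.965738, 1.308399)
h = r sin θ − e = 1.308399 − 10 = -8.691601
x = r cos θ + √(L² − h²) = -24.965738 + 175.785256 = 150.819517
dx/dθ = −r sin θ − h·r cos θ/√(L² − h²) (θ in radians; h = -8.691601) = -2.542816

x = 150.8195, dx/dθ = -2.5428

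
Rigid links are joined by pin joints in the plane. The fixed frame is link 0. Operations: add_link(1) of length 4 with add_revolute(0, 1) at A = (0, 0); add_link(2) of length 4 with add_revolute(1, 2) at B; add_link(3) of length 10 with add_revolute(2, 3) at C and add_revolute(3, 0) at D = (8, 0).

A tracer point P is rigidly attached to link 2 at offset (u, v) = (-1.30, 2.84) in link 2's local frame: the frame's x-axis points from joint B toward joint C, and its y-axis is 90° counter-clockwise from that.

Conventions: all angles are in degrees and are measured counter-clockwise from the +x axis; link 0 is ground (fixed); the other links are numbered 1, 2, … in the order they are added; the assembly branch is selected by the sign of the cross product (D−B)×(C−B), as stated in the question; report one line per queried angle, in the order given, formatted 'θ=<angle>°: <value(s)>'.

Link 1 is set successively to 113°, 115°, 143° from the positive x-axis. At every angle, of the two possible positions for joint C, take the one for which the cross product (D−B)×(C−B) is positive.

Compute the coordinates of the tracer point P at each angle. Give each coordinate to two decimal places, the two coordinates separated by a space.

A=(0,0), D=(8.00,0)
θ=113°: B = A + 4.00·(cos113°, sin113°) = (-1.5629, 3.6820)
θ=113°: |BD| = 10.2473
θ=113°: circle(B,4.00) ∩ circle(D,10.00): a=1.0250, h=3.8664
θ=113°:   candidates: C₊=(0.7829,6.9219) cross=39.621; C₋=(-1.9957,-0.2945) cross=-39.621
θ=113°:   branch + wants cross > 0 → take C=(0.7829,6.9219) (cross=39.621)
θ=113°: ex = (C−B)/|BC| = (0.5865,0.8100); ey = (-0.8100,0.5865)
θ=113°: P = B + -1.30·ex + 2.84·ey = (-4.6257,4.2946)
θ=115°: B = A + 4.00·(cos115°, sin115°) = (-1.6905, 3.6252)
θ=115°: |BD| = 10.3464
θ=115°: circle(B,4.00) ∩ circle(D,10.00): a=1.1138, h=3.8418
θ=115°:   candidates: C₊=(0.6988,6.8332) cross=39.749; C₋=(-1.9934,-0.3633) cross=-39.749
θ=115°:   branch + wants cross > 0 → take C=(0.6988,6.8332) (cross=39.749)
θ=115°: ex = (C−B)/|BC| = (0.5973,0.8020); ey = (-0.8020,0.5973)
θ=115°: P = B + -1.30·ex + 2.84·ey = (-4.7447,4.2790)
θ=143°: B = A + 4.00·(cos143°, sin143°) = (-3.1945, 2.4073)
θ=143°: |BD| = 11.4504
θ=143°: circle(B,4.00) ∩ circle(D,10.00): a=2.0572, h=3.4304
θ=143°:   candidates: C₊=(-0.4621,5.3285) cross=39.280; C₋=(-1.9045,-1.3790) cross=-39.280
θ=143°:   branch + wants cross > 0 → take C=(-0.4621,5.3285) (cross=39.280)
θ=143°: ex = (C−B)/|BC| = (0.6831,0.7303); ey = (-0.7303,0.6831)
θ=143°: P = B + -1.30·ex + 2.84·ey = (-6.1567,3.3979)

θ=113°: -4.63 4.29
θ=115°: -4.74 4.28
θ=143°: -6.16 3.40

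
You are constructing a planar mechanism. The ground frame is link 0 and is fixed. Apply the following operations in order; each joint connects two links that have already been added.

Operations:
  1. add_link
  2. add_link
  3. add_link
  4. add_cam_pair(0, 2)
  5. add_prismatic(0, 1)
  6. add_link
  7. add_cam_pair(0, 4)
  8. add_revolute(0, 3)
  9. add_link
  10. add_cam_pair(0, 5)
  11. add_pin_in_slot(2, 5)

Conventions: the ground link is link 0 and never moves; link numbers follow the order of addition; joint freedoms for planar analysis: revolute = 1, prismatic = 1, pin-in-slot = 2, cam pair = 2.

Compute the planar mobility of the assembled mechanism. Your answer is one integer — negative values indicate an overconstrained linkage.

L=1 J1=0 J2=0
add link → L=2 J1=0 J2=0
add link → L=3 J1=0 J2=0
add link → L=4 J1=0 J2=0
C@0,2 dof=2 J2 → L=4 J1=0 J2=1
P@0,1 dof=1 J1 → L=4 J1=1 J2=1
add link → L=5 J1=1 J2=1
C@0,4 dof=2 J2 → L=5 J1=1 J2=2
R@0,3 dof=1 J1 → L=5 J1=2 J2=2
add link → L=6 J1=2 J2=2
C@0,5 dof=2 J2 → L=6 J1=2 J2=3
PS@2,5 dof=2 J2 → L=6 J1=2 J2=4
M=3(L−1)−2J1−J2=3·5−2·2−4=7

M = 7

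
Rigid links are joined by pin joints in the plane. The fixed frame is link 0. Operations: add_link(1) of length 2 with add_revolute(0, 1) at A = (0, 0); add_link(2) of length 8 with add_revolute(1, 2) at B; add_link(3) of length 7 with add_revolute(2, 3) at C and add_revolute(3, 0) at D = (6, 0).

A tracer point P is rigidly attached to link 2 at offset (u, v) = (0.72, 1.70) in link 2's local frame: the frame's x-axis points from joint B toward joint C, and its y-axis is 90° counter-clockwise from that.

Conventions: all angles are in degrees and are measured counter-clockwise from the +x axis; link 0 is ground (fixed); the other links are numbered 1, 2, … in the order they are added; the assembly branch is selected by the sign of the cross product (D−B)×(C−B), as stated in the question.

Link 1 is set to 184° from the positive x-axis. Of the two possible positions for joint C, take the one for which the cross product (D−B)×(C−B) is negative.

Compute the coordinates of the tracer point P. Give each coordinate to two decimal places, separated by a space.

A=(0,0), D=(6.00,0)
B = A + 2.00·(cos184°, sin184°) = (-1.9951, -0.1395)
|BD| = 7.9963
circle(B,8.00) ∩ circle(D,7.00): a=4.9361, h=6.2956
  candidates: C₊=(2.8304,6.2413) cross=50.342; C₋=(3.0501,-6.3481) cross=-50.342
  branch - wants cross < 0 → take C=(3.0501,-6.3481) (cross=-50.342)
ex = (C−B)/|BC| = (0.6306,-0.7761); ey = (0.7761,0.6306)
P = B + 0.72·ex + 1.70·ey = (-0.2217,0.3738)

-0.22 0.37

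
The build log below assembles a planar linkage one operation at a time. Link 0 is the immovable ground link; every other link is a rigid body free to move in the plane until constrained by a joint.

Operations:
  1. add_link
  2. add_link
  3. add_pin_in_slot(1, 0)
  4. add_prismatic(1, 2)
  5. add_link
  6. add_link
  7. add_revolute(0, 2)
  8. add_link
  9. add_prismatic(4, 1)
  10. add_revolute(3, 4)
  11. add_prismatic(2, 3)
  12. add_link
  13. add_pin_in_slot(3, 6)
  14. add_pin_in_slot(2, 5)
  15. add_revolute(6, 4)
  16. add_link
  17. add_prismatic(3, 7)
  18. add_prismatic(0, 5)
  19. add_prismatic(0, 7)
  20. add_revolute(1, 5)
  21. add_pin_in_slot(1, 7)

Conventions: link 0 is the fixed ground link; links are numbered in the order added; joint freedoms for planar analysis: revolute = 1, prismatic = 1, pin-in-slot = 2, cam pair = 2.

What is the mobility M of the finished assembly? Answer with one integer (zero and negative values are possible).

(L,J1,J2)=(1,0,0); link0 fixed
link1: (2,0,0)
link2: (3,0,0)
PS 1-0 [J2]: (3,0,1)
P 1-2 [J1]: (3,1,1)
link3: (4,1,1)
link4: (5,1,1)
R 0-2 [J1]: (5,2,1)
link5: (6,2,1)
P 4-1 [J1]: (6,3,1)
R 3-4 [J1]: (6,4,1)
P 2-3 [J1]: (6,5,1)
link6: (7,5,1)
PS 3-6 [J2]: (7,5,2)
PS 2-5 [J2]: (7,5,3)
R 6-4 [J1]: (7,6,3)
link7: (8,6,3)
P 3-7 [J1]: (8,7,3)
P 0-5 [J1]: (8,8,3)
P 0-7 [J1]: (8,9,3)
R 1-5 [J1]: (8,10,3)
PS 1-7 [J2]: (8,10,4)
Grübler: 3·7 − 2·10 − 4 = -3

M = -3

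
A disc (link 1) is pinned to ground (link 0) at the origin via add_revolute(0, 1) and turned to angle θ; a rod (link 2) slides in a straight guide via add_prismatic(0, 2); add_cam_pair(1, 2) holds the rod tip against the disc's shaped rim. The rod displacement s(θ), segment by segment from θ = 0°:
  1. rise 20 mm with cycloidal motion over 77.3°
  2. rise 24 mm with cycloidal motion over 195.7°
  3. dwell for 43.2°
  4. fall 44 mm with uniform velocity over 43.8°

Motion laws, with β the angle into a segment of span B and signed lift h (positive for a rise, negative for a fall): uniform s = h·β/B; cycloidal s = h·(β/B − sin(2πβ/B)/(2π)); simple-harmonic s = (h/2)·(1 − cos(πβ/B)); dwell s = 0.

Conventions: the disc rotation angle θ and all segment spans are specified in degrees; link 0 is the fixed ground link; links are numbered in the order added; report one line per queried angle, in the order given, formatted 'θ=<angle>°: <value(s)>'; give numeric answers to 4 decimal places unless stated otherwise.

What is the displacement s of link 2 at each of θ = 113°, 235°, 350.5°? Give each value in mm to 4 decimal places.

segment 1 (0° to 77.3°, cycloidal, h = 20) is passed completely: s = 0.0000 + (20) = 20.0000
θ = 113° falls in segment 2 (77.3° to 273°, cycloidal, h = 24): β = 113 − 77.3 = 35.7°, B = 195.7°; Δs = 24·(0.1824 − sin(2π·0.1824)/(2π)) = 0.8976; s = 20.0000 + 0.8976 = 20.8976
θ = 235° falls in segment 2 (77.3° to 273°, cycloidal, h = 24): β = 235 − 77.3 = 157.7°, B = 195.7°; Δs = 24·(0.8058 − sin(2π·0.8058)/(2π)) = 22.9269; s = 20.0000 + 22.9269 = 42.9269
segment 2 (77.3° to 273°, cycloidal, h = 24) is passed completely: s = 20.0000 + (24) = 44.0000
segment 3 (273° to 316.2°, dwell): s unchanged at 44.0000
θ = 350.5° falls in segment 4 (316.2° to 360°, uniform, h = -44): β = 350.5 − 316.2 = 34.3°, B = 43.8°; Δs = -44·34.3/43.8 = -34.4566; s = 44.0000 − 34.4566 = 9.5434

θ=113°: 20.8976
θ=235°: 42.9269
θ=350.5°: 9.5434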